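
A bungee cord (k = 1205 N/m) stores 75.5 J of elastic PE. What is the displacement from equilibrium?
x = √(2·PE/k) = √(2·75.5/1205) = 0.354 m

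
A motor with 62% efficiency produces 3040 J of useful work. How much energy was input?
W_in = W_out/η = 3040/0.62 = 4903 J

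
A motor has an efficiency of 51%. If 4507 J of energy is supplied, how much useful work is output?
W_out = η·W_in = 0.51·4507 = 2298.57 J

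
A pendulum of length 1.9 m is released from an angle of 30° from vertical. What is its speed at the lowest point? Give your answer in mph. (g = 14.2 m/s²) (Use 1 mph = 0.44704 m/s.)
h = L(1 − cosθ) = 1.9(1 − cos30°) = 0.254552 m
v = √(2gh) = √(2·14.2·0.254552) = 2.68873 m/s = 6.015 mph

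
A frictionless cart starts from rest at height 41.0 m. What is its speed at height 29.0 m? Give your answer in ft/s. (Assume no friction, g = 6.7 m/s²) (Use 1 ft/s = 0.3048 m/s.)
mgh₁ = mgh₂ + ½mv² ⇒ v = √(2g(h₁−h₂)) = √(2·6.7·12.0) = 12.6807 m/s = 41.6 ft/s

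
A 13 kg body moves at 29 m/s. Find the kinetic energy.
KE = ½mv² = ½(13)(29)² = 5466.5 J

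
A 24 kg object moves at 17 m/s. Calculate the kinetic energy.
KE = ½mv² = ½(24)(17)² = 3468.0 J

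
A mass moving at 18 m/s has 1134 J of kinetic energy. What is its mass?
m = 2·KE/v² = 2·1134/(18)² = 7.0 kg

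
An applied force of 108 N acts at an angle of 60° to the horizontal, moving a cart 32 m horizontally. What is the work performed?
W = F·d·cosθ = (108)(32)cos(60°) = 1728 J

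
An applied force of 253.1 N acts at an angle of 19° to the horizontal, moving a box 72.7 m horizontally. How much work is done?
W = F·d·cosθ = (253.1)(72.7)cos(19°) = 17400 J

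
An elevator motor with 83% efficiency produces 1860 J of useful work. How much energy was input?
W_in = W_out/η = 1860/0.83 = 2241 J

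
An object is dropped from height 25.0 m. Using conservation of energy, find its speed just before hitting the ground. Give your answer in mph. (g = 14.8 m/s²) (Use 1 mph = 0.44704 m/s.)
mgh = ½mv² ⇒ v = √(2gh) = √(2·14.8·25.0) = 27.2029 m/s = 60.85 mph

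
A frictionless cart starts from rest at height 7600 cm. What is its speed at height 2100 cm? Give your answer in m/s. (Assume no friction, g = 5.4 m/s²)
Convert to SI: h₁−h₂ = 55.0 m
mgh₁ = mgh₂ + ½mv² ⇒ v = √(2g(h₁−h₂)) = √(2·5.4·55.0) = 24.37 m/s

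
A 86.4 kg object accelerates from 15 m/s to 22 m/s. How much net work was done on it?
W = ΔKE = ½m(v₂² − v₁²) = ½(86.4)(22² − 15²) = 11188.8 J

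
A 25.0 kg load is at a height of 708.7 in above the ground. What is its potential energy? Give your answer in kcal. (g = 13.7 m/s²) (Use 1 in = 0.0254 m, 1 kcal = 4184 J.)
Convert to SI: m = 25.0 kg, h = 18.001 m
PE = mgh = (25.0)(13.7)(18.001) = 6165.34 J = 1.474 kcal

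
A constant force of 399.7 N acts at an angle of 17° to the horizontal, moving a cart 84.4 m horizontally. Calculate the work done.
W = F·d·cosθ = (399.7)(84.4)cos(17°) = 32260 J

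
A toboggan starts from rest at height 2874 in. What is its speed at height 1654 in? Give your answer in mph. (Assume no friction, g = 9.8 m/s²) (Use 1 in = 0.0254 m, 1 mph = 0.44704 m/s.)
Convert to SI: h₁−h₂ = 30.988 m
mgh₁ = mgh₂ + ½mv² ⇒ v = √(2g(h₁−h₂)) = √(2·9.8·30.988) = 24.6448 m/s = 55.13 mph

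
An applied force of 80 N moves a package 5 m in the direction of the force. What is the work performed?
W = F·d = (80)(5) = 400.0 J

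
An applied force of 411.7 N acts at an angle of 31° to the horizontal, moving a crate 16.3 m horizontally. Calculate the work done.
W = F·d·cosθ = (411.7)(16.3)cos(31°) = 5752 J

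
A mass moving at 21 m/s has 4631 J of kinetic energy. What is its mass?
m = 2·KE/v² = 2·4631/(21)² = 21.0 kg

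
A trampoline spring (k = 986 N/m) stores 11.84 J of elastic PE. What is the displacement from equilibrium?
x = √(2·PE/k) = √(2·11.84/986) = 0.155 m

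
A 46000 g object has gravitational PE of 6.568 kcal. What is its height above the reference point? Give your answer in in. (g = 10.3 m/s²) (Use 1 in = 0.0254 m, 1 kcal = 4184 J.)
Convert to SI: m = 46.0 kg, PE = 27480.5 J
h = PE/(mg) = 27480.5/(46.0·10.3) = 58.0002 m = 2283 in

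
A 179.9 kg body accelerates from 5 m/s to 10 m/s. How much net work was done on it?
W = ΔKE = ½m(v₂² − v₁²) = ½(179.9)(10² − 5²) = 6746.25 J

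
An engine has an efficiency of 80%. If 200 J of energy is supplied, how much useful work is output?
W_out = η·W_in = 0.8·200 = 160.0 J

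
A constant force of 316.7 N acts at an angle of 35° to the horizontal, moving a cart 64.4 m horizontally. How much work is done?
W = F·d·cosθ = (316.7)(64.4)cos(35°) = 16710 J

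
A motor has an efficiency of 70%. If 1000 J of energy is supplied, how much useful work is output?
W_out = η·W_in = 0.7·1000 = 700.0 J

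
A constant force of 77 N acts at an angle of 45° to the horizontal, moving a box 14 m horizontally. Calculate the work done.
W = F·d·cosθ = (77)(14)cos(45°) = 762.3 J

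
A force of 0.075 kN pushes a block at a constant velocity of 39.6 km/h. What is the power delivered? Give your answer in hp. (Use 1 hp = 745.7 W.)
Convert to SI: F = 75.0 N, v = 11.0 m/s
P = Fv = (75.0)(11.0) = 825.0 W = 1.106 hp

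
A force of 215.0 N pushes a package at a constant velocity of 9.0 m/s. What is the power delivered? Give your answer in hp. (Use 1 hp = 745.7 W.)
P = Fv = (215.0)(9.0) = 1935.0 W = 2.595 hp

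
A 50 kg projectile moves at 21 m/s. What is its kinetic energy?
KE = ½mv² = ½(50)(21)² = 11025.0 J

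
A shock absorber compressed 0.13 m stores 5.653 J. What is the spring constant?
k = 2·PE/x² = 2·5.653/(0.13)² = 669.0 N/m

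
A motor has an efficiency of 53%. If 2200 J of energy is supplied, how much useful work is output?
W_out = η·W_in = 0.53·2200 = 1166.0 J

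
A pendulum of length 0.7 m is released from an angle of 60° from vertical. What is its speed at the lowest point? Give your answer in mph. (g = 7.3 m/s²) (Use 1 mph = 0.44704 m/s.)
h = L(1 − cosθ) = 0.7(1 − cos60°) = 0.35 m
v = √(2gh) = √(2·7.3·0.35) = 2.26053 m/s = 5.057 mph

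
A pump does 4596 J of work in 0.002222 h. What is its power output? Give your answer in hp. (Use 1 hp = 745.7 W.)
Convert to SI: W = 4596.0 J, t = 7.9992 s
P = W/t = 4596.0/7.9992 = 574.557 W = 0.7705 hp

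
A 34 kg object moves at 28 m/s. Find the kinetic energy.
KE = ½mv² = ½(34)(28)² = 13328.0 J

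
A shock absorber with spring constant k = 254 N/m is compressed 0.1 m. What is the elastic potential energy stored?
PE = ½kx² = ½(254)(0.1)² = 1.27 J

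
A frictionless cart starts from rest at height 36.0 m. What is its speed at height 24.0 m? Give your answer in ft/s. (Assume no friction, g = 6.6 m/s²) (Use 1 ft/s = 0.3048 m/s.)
mgh₁ = mgh₂ + ½mv² ⇒ v = √(2g(h₁−h₂)) = √(2·6.6·12.0) = 12.5857 m/s = 41.29 ft/s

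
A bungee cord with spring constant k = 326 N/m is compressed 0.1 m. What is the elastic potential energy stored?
PE = ½kx² = ½(326)(0.1)² = 1.63 J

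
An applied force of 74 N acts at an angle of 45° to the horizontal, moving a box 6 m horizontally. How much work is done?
W = F·d·cosθ = (74)(6)cos(45°) = 314.0 J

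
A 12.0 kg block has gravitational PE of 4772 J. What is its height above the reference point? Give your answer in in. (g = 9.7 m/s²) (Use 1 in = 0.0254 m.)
h = PE/(mg) = 4772.0/(12.0·9.7) = 40.9966 m = 1614 in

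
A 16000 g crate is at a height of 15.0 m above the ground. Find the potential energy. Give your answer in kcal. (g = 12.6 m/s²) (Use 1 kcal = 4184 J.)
Convert to SI: m = 16.0 kg, h = 15.0 m
PE = mgh = (16.0)(12.6)(15.0) = 3024.0 J = 0.7228 kcal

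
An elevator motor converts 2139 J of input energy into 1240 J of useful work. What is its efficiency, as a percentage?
η = W_out/W_in = 1240/2139 = 57.97%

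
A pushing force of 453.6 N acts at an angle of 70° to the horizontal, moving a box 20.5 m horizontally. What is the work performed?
W = F·d·cosθ = (453.6)(20.5)cos(70°) = 3180 J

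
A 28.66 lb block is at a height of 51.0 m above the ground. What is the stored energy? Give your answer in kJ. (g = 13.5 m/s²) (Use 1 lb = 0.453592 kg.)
Convert to SI: m = 12.9999 kg, h = 51.0 m
PE = mgh = (12.9999)(13.5)(51.0) = 8950.46 J = 8.95 kJ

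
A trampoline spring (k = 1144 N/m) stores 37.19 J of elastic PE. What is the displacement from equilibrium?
x = √(2·PE/k) = √(2·37.19/1144) = 0.255 m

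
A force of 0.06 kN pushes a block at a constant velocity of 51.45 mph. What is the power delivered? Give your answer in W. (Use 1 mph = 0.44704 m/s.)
Convert to SI: F = 60.0 N, v = 23.0002 m/s
P = Fv = (60.0)(23.0002) = 1380 W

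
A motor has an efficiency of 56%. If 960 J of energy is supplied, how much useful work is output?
W_out = η·W_in = 0.56·960 = 537.6 J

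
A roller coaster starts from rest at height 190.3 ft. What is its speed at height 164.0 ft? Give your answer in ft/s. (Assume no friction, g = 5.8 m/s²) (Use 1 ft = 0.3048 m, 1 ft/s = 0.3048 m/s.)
Convert to SI: h₁−h₂ = 8.01624 m
mgh₁ = mgh₂ + ½mv² ⇒ v = √(2g(h₁−h₂)) = √(2·5.8·8.01624) = 9.64305 m/s = 31.64 ft/s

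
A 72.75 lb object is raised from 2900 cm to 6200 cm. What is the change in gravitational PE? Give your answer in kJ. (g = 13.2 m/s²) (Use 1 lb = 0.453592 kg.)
Convert to SI: m = 32.9988 kg, Δh = 33.0 m
ΔPE = mgΔh = (32.9988)(13.2)(33.0) = 14374.3 J = 14.37 kJ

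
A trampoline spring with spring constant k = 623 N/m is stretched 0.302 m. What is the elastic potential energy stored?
PE = ½kx² = ½(623)(0.302)² = 28.41 J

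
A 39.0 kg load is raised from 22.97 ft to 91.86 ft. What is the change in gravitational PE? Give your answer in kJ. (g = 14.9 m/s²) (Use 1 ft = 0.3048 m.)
Convert to SI: m = 39.0 kg, Δh = 20.9977 m
ΔPE = mgΔh = (39.0)(14.9)(20.9977) = 12201.7 J = 12.2 kJ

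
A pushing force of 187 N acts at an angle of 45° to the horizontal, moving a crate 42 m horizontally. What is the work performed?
W = F·d·cosθ = (187)(42)cos(45°) = 5554 J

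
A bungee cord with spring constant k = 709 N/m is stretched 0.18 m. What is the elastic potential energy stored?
PE = ½kx² = ½(709)(0.18)² = 11.49 J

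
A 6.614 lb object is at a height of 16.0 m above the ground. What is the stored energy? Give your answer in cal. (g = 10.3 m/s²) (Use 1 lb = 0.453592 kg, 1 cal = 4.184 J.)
Convert to SI: m = 3.00006 kg, h = 16.0 m
PE = mgh = (3.00006)(10.3)(16.0) = 494.409 J = 118.2 cal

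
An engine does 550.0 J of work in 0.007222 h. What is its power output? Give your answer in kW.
Convert to SI: W = 550.0 J, t = 25.9992 s
P = W/t = 550.0/25.9992 = 21.1545 W = 0.02115 kW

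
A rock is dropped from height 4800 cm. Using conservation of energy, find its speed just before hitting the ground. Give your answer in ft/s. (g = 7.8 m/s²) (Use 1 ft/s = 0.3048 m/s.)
Convert to SI: h = 48.0 m
mgh = ½mv² ⇒ v = √(2gh) = √(2·7.8·48.0) = 27.3642 m/s = 89.78 ft/s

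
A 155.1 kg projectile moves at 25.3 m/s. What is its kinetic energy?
KE = ½mv² = ½(155.1)(25.3)² = 49640 J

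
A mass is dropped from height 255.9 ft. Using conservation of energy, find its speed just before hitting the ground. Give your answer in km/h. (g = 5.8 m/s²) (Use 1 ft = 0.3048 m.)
Convert to SI: h = 77.9983 m
mgh = ½mv² ⇒ v = √(2gh) = √(2·5.8·77.9983) = 30.0796 m/s = 108.3 km/h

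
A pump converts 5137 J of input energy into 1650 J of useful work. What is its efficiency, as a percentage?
η = W_out/W_in = 1650/5137 = 32.12%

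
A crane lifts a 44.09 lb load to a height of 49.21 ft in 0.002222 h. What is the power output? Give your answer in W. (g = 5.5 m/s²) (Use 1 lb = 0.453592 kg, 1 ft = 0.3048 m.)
Convert to SI: m = 19.9989 kg, h = 14.9992 m, t = 7.9992 s
P = mgh/t = (19.9989)(5.5)(14.9992)/7.9992 = 206.2 W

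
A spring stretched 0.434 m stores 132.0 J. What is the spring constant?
k = 2·PE/x² = 2·132.0/(0.434)² = 1402 N/m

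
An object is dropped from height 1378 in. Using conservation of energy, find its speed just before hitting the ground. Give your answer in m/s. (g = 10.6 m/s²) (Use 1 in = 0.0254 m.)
Convert to SI: h = 35.0012 m
mgh = ½mv² ⇒ v = √(2gh) = √(2·10.6·35.0012) = 27.24 m/s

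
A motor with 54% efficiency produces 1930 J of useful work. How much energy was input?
W_in = W_out/η = 1930/0.54 = 3574 J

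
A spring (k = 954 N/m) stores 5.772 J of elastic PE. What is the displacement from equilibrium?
x = √(2·PE/k) = √(2·5.772/954) = 0.11 m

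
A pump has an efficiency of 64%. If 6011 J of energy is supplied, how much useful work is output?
W_out = η·W_in = 0.64·6011 = 3847.04 J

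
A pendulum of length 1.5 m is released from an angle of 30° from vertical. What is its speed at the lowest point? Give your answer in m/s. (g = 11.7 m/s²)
h = L(1 − cosθ) = 1.5(1 − cos30°) = 0.200962 m
v = √(2gh) = √(2·11.7·0.200962) = 2.169 m/s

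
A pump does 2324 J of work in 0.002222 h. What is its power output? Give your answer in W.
Convert to SI: W = 2324.0 J, t = 7.9992 s
P = W/t = 2324.0/7.9992 = 290.5 W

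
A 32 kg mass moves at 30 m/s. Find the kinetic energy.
KE = ½mv² = ½(32)(30)² = 14400.0 J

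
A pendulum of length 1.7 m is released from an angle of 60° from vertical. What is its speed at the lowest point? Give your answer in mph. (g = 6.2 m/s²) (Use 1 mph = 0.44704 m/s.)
h = L(1 − cosθ) = 1.7(1 − cos60°) = 0.85 m
v = √(2gh) = √(2·6.2·0.85) = 3.24654 m/s = 7.262 mph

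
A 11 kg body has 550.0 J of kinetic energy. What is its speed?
v = √(2·KE/m) = √(2·550.0/11) = 10.0 m/s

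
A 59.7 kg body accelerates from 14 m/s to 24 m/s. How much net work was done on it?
W = ΔKE = ½m(v₂² − v₁²) = ½(59.7)(24² − 14²) = 11343.0 J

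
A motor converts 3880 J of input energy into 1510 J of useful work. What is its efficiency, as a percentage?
η = W_out/W_in = 1510/3880 = 38.92%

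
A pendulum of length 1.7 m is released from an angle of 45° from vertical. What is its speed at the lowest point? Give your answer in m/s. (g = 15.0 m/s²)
h = L(1 − cosθ) = 1.7(1 − cos45°) = 0.497918 m
v = √(2gh) = √(2·15.0·0.497918) = 3.865 m/s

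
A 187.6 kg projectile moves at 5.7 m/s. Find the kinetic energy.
KE = ½mv² = ½(187.6)(5.7)² = 3048 J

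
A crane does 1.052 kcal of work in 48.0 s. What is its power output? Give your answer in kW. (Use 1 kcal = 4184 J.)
Convert to SI: W = 4401.57 J, t = 48.0 s
P = W/t = 4401.57/48.0 = 91.6993 W = 0.0917 kW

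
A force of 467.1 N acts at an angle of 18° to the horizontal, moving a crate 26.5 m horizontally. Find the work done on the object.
W = F·d·cosθ = (467.1)(26.5)cos(18°) = 11770 J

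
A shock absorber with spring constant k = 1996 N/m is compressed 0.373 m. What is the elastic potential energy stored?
PE = ½kx² = ½(1996)(0.373)² = 138.9 J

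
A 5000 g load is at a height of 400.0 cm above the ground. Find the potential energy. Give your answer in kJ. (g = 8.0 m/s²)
Convert to SI: m = 5.0 kg, h = 4.0 m
PE = mgh = (5.0)(8.0)(4.0) = 160.0 J = 0.16 kJ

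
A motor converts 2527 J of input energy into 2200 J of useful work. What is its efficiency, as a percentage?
η = W_out/W_in = 2200/2527 = 87.06%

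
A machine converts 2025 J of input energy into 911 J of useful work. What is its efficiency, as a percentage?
η = W_out/W_in = 911/2025 = 44.99%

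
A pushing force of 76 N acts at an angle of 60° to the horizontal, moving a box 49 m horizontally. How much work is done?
W = F·d·cosθ = (76)(49)cos(60°) = 1862 J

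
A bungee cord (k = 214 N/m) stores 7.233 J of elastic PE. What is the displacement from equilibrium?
x = √(2·PE/k) = √(2·7.233/214) = 0.26 m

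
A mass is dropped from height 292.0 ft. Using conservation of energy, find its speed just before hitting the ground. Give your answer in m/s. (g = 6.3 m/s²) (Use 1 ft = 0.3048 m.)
Convert to SI: h = 89.0016 m
mgh = ½mv² ⇒ v = √(2gh) = √(2·6.3·89.0016) = 33.49 m/s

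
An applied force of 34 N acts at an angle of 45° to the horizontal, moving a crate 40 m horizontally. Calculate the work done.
W = F·d·cosθ = (34)(40)cos(45°) = 961.7 J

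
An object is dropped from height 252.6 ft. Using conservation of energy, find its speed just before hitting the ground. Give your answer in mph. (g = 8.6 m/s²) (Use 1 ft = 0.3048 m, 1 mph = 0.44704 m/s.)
Convert to SI: h = 76.9925 m
mgh = ½mv² ⇒ v = √(2gh) = √(2·8.6·76.9925) = 36.3905 m/s = 81.4 mph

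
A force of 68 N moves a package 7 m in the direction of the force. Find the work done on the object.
W = F·d = (68)(7) = 476.0 J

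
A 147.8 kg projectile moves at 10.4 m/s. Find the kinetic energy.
KE = ½mv² = ½(147.8)(10.4)² = 7993 J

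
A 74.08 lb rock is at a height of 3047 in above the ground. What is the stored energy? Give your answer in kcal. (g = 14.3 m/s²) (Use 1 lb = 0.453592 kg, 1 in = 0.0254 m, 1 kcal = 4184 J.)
Convert to SI: m = 33.6021 kg, h = 77.3938 m
PE = mgh = (33.6021)(14.3)(77.3938) = 37188.5 J = 8.888 kcal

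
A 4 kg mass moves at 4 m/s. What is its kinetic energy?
KE = ½mv² = ½(4)(4)² = 32.0 J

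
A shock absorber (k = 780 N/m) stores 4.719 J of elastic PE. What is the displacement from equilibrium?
x = √(2·PE/k) = √(2·4.719/780) = 0.11 m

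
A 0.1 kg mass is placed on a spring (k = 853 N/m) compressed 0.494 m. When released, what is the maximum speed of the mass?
½kx² = ½mv² ⇒ v = x√(k/m) = (0.494)√(853/0.1) = 45.62 m/s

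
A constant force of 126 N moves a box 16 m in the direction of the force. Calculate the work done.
W = F·d = (126)(16) = 2016 J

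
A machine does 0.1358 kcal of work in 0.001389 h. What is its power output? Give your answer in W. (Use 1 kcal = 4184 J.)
Convert to SI: W = 568.187 J, t = 5.0004 s
P = W/t = 568.187/5.0004 = 113.6 W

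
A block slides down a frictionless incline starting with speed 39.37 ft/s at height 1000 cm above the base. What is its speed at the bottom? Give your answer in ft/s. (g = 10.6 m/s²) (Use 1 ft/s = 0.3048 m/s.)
Convert to SI: v₀ = 12.0 m/s, h = 10.0 m
½mv₀² + mgh = ½mv² ⇒ v = √(v₀² + 2gh) = √(12.0² + 2·10.6·10.0) = 18.8679 m/s = 61.9 ft/s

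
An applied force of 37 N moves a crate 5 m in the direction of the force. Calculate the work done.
W = F·d = (37)(5) = 185.0 J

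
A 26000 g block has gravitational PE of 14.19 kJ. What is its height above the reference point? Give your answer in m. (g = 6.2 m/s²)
Convert to SI: m = 26.0 kg, PE = 14190.0 J
h = PE/(mg) = 14190.0/(26.0·6.2) = 88.03 m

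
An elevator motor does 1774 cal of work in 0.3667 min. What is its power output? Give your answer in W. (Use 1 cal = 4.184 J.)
Convert to SI: W = 7422.42 J, t = 22.002 s
P = W/t = 7422.42/22.002 = 337.4 W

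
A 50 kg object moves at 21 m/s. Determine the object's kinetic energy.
KE = ½mv² = ½(50)(21)² = 11025.0 J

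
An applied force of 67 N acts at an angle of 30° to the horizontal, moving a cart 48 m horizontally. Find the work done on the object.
W = F·d·cosθ = (67)(48)cos(30°) = 2785 J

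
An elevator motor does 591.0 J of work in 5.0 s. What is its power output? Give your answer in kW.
P = W/t = 591.0/5.0 = 118.2 W = 0.1182 kW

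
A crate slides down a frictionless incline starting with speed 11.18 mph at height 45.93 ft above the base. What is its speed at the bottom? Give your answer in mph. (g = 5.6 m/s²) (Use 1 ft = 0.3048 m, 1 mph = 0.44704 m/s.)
Convert to SI: v₀ = 4.99791 m/s, h = 13.9995 m
½mv₀² + mgh = ½mv² ⇒ v = √(v₀² + 2gh) = √(4.99791² + 2·5.6·13.9995) = 13.4823 m/s = 30.16 mph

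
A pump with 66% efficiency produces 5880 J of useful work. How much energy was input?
W_in = W_out/η = 5880/0.66 = 8909 J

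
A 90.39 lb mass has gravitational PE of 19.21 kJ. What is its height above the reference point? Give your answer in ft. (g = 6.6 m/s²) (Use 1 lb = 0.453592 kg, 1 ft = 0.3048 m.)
Convert to SI: m = 41.0002 kg, PE = 19210.0 J
h = PE/(mg) = 19210.0/(41.0002·6.6) = 70.9901 m = 232.9 ft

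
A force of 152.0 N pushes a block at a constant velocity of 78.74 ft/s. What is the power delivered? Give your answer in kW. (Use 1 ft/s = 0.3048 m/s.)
Convert to SI: F = 152.0 N, v = 24.0 m/s
P = Fv = (152.0)(24.0) = 3647.99 W = 3.648 kW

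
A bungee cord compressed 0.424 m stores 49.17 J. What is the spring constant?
k = 2·PE/x² = 2·49.17/(0.424)² = 547.0 N/m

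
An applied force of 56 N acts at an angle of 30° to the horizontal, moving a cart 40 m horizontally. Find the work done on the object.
W = F·d·cosθ = (56)(40)cos(30°) = 1940 J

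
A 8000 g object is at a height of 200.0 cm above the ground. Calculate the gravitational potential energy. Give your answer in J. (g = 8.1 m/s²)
Convert to SI: m = 8.0 kg, h = 2.0 m
PE = mgh = (8.0)(8.1)(2.0) = 129.6 J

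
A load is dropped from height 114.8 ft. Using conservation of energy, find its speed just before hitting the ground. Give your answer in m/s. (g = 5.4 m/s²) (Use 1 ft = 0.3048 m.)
Convert to SI: h = 34.991 m
mgh = ½mv² ⇒ v = √(2gh) = √(2·5.4·34.991) = 19.44 m/s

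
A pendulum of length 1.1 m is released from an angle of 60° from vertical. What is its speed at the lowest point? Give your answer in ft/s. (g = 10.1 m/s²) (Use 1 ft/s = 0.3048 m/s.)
h = L(1 − cosθ) = 1.1(1 − cos60°) = 0.55 m
v = √(2gh) = √(2·10.1·0.55) = 3.33317 m/s = 10.94 ft/s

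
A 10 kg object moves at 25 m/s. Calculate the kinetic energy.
KE = ½mv² = ½(10)(25)² = 3125.0 J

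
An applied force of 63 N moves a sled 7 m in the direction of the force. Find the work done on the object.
W = F·d = (63)(7) = 441.0 J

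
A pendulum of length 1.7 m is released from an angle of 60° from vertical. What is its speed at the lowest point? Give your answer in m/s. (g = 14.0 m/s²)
h = L(1 − cosθ) = 1.7(1 − cos60°) = 0.85 m
v = √(2gh) = √(2·14.0·0.85) = 4.879 m/s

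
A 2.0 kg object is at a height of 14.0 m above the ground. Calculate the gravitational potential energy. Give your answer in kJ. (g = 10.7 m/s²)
PE = mgh = (2.0)(10.7)(14.0) = 299.6 J = 0.2996 kJ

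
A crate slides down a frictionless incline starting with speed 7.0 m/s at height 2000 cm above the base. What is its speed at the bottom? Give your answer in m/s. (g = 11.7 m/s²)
Convert to SI: v₀ = 7.0 m/s, h = 20.0 m
½mv₀² + mgh = ½mv² ⇒ v = √(v₀² + 2gh) = √(7.0² + 2·11.7·20.0) = 22.74 m/s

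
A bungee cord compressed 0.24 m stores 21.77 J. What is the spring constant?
k = 2·PE/x² = 2·21.77/(0.24)² = 755.9 N/m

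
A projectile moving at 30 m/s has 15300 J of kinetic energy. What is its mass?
m = 2·KE/v² = 2·15300/(30)² = 34.0 kg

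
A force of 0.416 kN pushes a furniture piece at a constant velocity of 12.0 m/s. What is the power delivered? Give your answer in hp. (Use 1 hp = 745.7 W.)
Convert to SI: F = 416.0 N, v = 12.0 m/s
P = Fv = (416.0)(12.0) = 4992.0 W = 6.694 hp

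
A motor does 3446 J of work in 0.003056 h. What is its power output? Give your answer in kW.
Convert to SI: W = 3446.0 J, t = 11.0016 s
P = W/t = 3446.0/11.0016 = 313.227 W = 0.3132 kW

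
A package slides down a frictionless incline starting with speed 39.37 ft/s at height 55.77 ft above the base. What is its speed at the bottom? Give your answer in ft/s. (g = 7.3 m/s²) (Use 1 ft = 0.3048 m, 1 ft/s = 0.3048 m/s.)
Convert to SI: v₀ = 12.0 m/s, h = 16.9987 m
½mv₀² + mgh = ½mv² ⇒ v = √(v₀² + 2gh) = √(12.0² + 2·7.3·16.9987) = 19.8035 m/s = 64.97 ft/s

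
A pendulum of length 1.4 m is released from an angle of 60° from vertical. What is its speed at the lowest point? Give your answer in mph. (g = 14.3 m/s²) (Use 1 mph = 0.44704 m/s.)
h = L(1 − cosθ) = 1.4(1 − cos60°) = 0.7 m
v = √(2gh) = √(2·14.3·0.7) = 4.47437 m/s = 10.01 mph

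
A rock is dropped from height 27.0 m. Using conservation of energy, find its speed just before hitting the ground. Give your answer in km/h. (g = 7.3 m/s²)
mgh = ½mv² ⇒ v = √(2gh) = √(2·7.3·27.0) = 19.8545 m/s = 71.48 km/h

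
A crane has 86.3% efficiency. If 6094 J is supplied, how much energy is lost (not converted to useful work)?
W_lost = W_in(1 − η) = 6094·(1 − 0.863) = 834.9 J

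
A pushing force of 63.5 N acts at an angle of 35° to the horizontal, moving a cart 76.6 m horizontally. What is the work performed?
W = F·d·cosθ = (63.5)(76.6)cos(35°) = 3984 J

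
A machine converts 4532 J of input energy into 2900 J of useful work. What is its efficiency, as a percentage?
η = W_out/W_in = 2900/4532 = 63.99%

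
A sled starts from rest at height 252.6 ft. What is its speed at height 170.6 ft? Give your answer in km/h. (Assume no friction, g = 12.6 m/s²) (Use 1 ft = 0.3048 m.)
Convert to SI: h₁−h₂ = 24.9936 m
mgh₁ = mgh₂ + ½mv² ⇒ v = √(2g(h₁−h₂)) = √(2·12.6·24.9936) = 25.0966 m/s = 90.35 km/h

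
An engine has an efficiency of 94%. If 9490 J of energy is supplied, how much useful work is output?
W_out = η·W_in = 0.94·9490 = 8920.6 J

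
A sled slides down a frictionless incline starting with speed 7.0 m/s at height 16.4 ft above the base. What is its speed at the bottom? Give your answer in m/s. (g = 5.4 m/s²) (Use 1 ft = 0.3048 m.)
Convert to SI: v₀ = 7.0 m/s, h = 4.99872 m
½mv₀² + mgh = ½mv² ⇒ v = √(v₀² + 2gh) = √(7.0² + 2·5.4·4.99872) = 10.15 m/s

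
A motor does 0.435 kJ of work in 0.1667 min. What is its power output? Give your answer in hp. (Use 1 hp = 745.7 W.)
Convert to SI: W = 435.0 J, t = 10.002 s
P = W/t = 435.0/10.002 = 43.4913 W = 0.05832 hp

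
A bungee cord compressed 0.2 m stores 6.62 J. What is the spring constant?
k = 2·PE/x² = 2·6.62/(0.2)² = 331.0 N/m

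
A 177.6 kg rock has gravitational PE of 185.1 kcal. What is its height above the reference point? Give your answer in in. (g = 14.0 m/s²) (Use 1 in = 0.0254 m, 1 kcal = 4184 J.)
Convert to SI: m = 177.6 kg, PE = 774458 J
h = PE/(mg) = 774458/(177.6·14.0) = 311.478 m = 12260 in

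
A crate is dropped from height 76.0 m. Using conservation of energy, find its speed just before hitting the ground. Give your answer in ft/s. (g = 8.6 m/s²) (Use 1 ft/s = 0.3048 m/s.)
mgh = ½mv² ⇒ v = √(2gh) = √(2·8.6·76.0) = 36.1552 m/s = 118.6 ft/s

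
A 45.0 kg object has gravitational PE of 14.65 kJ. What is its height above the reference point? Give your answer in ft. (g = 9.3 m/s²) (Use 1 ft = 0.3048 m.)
Convert to SI: m = 45.0 kg, PE = 14650.0 J
h = PE/(mg) = 14650.0/(45.0·9.3) = 35.006 m = 114.8 ft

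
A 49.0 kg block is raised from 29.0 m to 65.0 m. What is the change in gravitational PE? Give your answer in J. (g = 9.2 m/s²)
ΔPE = mgΔh = (49.0)(9.2)(36.0) = 16230 J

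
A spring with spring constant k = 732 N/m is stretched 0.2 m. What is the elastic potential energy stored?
PE = ½kx² = ½(732)(0.2)² = 14.64 J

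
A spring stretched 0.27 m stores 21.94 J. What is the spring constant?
k = 2·PE/x² = 2·21.94/(0.27)² = 601.9 N/m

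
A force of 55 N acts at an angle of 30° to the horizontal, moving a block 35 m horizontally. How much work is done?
W = F·d·cosθ = (55)(35)cos(30°) = 1667 J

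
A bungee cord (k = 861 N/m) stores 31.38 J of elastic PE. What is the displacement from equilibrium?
x = √(2·PE/k) = √(2·31.38/861) = 0.27 m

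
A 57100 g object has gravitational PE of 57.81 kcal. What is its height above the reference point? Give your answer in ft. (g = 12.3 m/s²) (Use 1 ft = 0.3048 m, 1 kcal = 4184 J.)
Convert to SI: m = 57.1 kg, PE = 241877 J
h = PE/(mg) = 241877/(57.1·12.3) = 344.392 m = 1130 ft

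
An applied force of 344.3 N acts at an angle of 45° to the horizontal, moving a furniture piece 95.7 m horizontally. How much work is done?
W = F·d·cosθ = (344.3)(95.7)cos(45°) = 23300 J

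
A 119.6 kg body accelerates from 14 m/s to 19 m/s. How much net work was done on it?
W = ΔKE = ½m(v₂² − v₁²) = ½(119.6)(19² − 14²) = 9867.0 J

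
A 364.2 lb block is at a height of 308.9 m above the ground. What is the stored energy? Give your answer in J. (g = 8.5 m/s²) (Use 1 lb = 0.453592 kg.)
Convert to SI: m = 165.198 kg, h = 308.9 m
PE = mgh = (165.198)(8.5)(308.9) = 433800 J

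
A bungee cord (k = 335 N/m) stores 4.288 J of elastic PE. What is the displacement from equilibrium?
x = √(2·PE/k) = √(2·4.288/335) = 0.16 m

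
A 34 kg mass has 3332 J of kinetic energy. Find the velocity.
v = √(2·KE/m) = √(2·3332/34) = 14.0 m/s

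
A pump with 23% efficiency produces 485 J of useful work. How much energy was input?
W_in = W_out/η = 485/0.23 = 2109 J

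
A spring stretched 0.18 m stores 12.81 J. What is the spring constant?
k = 2·PE/x² = 2·12.81/(0.18)² = 790.7 N/m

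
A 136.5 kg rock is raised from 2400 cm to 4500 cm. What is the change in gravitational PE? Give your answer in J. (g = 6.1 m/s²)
Convert to SI: m = 136.5 kg, Δh = 21.0 m
ΔPE = mgΔh = (136.5)(6.1)(21.0) = 17490 J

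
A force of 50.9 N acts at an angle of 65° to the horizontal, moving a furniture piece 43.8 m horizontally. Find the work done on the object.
W = F·d·cosθ = (50.9)(43.8)cos(65°) = 942.2 J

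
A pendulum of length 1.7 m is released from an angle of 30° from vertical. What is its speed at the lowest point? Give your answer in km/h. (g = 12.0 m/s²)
h = L(1 − cosθ) = 1.7(1 − cos30°) = 0.227757 m
v = √(2gh) = √(2·12.0·0.227757) = 2.33798 m/s = 8.417 km/h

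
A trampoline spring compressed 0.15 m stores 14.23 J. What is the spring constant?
k = 2·PE/x² = 2·14.23/(0.15)² = 1265 N/m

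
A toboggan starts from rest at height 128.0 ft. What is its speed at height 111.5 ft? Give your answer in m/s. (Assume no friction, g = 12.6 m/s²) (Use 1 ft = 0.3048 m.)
Convert to SI: h₁−h₂ = 5.0292 m
mgh₁ = mgh₂ + ½mv² ⇒ v = √(2g(h₁−h₂)) = √(2·12.6·5.0292) = 11.26 m/s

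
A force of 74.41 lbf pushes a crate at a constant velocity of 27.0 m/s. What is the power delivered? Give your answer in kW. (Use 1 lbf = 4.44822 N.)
Convert to SI: F = 330.992 N, v = 27.0 m/s
P = Fv = (330.992)(27.0) = 8936.79 W = 8.937 kW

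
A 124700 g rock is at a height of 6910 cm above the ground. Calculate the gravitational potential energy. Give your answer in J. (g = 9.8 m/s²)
Convert to SI: m = 124.7 kg, h = 69.1 m
PE = mgh = (124.7)(9.8)(69.1) = 84440 J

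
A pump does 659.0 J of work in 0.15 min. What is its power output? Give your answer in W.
Convert to SI: W = 659.0 J, t = 9.0 s
P = W/t = 659.0/9.0 = 73.22 W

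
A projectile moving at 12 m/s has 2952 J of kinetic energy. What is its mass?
m = 2·KE/v² = 2·2952/(12)² = 41.0 kg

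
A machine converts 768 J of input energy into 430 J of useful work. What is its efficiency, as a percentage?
η = W_out/W_in = 430/768 = 55.99%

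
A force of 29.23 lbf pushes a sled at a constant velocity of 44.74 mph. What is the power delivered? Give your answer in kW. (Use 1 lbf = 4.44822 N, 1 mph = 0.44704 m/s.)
Convert to SI: F = 130.021 N, v = 20.0006 m/s
P = Fv = (130.021)(20.0006) = 2600.5 W = 2.601 kW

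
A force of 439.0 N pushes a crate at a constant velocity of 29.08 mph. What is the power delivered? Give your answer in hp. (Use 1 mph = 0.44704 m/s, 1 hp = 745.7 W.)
Convert to SI: F = 439.0 N, v = 12.9999 m/s
P = Fv = (439.0)(12.9999) = 5706.97 W = 7.653 hp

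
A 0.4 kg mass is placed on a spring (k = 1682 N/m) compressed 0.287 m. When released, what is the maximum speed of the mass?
½kx² = ½mv² ⇒ v = x√(k/m) = (0.287)√(1682/0.4) = 18.61 m/s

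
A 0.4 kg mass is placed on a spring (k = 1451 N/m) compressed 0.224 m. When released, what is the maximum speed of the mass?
½kx² = ½mv² ⇒ v = x√(k/m) = (0.224)√(1451/0.4) = 13.49 m/s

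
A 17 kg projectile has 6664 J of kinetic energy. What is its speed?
v = √(2·KE/m) = √(2·6664/17) = 28.0 m/s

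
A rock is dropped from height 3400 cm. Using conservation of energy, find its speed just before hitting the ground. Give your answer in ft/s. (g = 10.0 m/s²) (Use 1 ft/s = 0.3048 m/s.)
Convert to SI: h = 34.0 m
mgh = ½mv² ⇒ v = √(2gh) = √(2·10.0·34.0) = 26.0768 m/s = 85.55 ft/s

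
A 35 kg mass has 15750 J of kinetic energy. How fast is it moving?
v = √(2·KE/m) = √(2·15750/35) = 30.0 m/s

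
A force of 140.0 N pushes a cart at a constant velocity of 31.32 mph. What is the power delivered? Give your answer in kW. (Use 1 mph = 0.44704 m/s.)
Convert to SI: F = 140.0 N, v = 14.0013 m/s
P = Fv = (140.0)(14.0013) = 1960.18 W = 1.96 kW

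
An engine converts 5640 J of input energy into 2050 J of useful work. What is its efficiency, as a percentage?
η = W_out/W_in = 2050/5640 = 36.35%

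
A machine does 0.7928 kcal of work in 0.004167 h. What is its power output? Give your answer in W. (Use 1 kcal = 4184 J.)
Convert to SI: W = 3317.08 J, t = 15.0012 s
P = W/t = 3317.08/15.0012 = 221.1 W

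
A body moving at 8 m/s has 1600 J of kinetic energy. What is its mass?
m = 2·KE/v² = 2·1600/(8)² = 50.0 kg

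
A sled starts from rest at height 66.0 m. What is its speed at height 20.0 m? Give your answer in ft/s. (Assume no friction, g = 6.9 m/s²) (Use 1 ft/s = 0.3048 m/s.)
mgh₁ = mgh₂ + ½mv² ⇒ v = √(2g(h₁−h₂)) = √(2·6.9·46.0) = 25.1952 m/s = 82.66 ft/s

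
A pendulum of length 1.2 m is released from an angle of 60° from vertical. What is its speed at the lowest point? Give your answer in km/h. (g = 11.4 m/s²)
h = L(1 − cosθ) = 1.2(1 − cos60°) = 0.6 m
v = √(2gh) = √(2·11.4·0.6) = 3.69865 m/s = 13.32 km/h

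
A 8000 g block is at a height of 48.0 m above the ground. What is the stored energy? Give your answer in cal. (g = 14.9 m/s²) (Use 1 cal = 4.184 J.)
Convert to SI: m = 8.0 kg, h = 48.0 m
PE = mgh = (8.0)(14.9)(48.0) = 5721.6 J = 1367 cal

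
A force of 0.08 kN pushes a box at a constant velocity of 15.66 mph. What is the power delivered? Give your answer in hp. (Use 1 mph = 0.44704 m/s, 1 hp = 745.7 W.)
Convert to SI: F = 80.0 N, v = 7.00065 m/s
P = Fv = (80.0)(7.00065) = 560.052 W = 0.751 hp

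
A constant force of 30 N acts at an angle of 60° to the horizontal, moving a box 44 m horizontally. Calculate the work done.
W = F·d·cosθ = (30)(44)cos(60°) = 660.0 J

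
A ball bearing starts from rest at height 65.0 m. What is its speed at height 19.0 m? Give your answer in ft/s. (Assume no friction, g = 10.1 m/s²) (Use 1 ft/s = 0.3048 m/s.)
mgh₁ = mgh₂ + ½mv² ⇒ v = √(2g(h₁−h₂)) = √(2·10.1·46.0) = 30.4828 m/s = 100.0 ft/s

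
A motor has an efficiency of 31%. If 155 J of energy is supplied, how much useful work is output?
W_out = η·W_in = 0.31·155 = 48.05 J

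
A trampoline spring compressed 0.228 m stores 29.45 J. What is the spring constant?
k = 2·PE/x² = 2·29.45/(0.228)² = 1133 N/m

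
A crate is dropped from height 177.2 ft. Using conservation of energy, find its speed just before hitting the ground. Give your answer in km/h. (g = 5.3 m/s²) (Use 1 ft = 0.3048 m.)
Convert to SI: h = 54.0106 m
mgh = ½mv² ⇒ v = √(2gh) = √(2·5.3·54.0106) = 23.9272 m/s = 86.14 km/h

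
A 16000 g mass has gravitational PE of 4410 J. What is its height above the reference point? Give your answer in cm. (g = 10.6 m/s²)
Convert to SI: m = 16.0 kg, PE = 4410.0 J
h = PE/(mg) = 4410.0/(16.0·10.6) = 26.0024 m = 2600 cm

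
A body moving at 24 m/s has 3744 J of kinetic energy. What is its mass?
m = 2·KE/v² = 2·3744/(24)² = 13.0 kg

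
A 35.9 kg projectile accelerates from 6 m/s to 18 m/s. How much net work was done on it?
W = ΔKE = ½m(v₂² − v₁²) = ½(35.9)(18² − 6²) = 5169.6 J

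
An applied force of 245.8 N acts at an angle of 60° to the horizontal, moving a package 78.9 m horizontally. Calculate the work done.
W = F·d·cosθ = (245.8)(78.9)cos(60°) = 9697 J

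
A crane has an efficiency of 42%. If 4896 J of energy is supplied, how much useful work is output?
W_out = η·W_in = 0.42·4896 = 2056.32 J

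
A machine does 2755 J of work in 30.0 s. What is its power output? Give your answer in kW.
P = W/t = 2755.0/30.0 = 91.8333 W = 0.09183 kW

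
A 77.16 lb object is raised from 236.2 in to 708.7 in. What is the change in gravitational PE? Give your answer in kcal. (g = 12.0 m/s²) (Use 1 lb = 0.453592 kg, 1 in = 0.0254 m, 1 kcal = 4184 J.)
Convert to SI: m = 34.9992 kg, Δh = 12.0015 m
ΔPE = mgΔh = (34.9992)(12.0)(12.0015) = 5040.51 J = 1.205 kcal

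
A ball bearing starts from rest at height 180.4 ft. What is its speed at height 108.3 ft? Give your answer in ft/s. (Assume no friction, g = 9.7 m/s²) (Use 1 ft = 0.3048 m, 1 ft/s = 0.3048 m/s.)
Convert to SI: h₁−h₂ = 21.9761 m
mgh₁ = mgh₂ + ½mv² ⇒ v = √(2g(h₁−h₂)) = √(2·9.7·21.9761) = 20.6479 m/s = 67.74 ft/s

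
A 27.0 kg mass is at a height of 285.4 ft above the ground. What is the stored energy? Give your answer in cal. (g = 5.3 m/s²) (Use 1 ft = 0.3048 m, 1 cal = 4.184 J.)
Convert to SI: m = 27.0 kg, h = 86.9899 m
PE = mgh = (27.0)(5.3)(86.9899) = 12448.3 J = 2975 cal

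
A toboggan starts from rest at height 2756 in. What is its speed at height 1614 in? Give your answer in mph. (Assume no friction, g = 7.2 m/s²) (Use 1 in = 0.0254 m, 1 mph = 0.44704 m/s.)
Convert to SI: h₁−h₂ = 29.0068 m
mgh₁ = mgh₂ + ½mv² ⇒ v = √(2g(h₁−h₂)) = √(2·7.2·29.0068) = 20.4377 m/s = 45.72 mph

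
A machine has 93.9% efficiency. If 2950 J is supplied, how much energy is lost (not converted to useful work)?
W_lost = W_in(1 − η) = 2950·(1 − 0.939) = 180.0 J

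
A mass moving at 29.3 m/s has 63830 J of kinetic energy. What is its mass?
m = 2·KE/v² = 2·63830/(29.3)² = 148.7 kg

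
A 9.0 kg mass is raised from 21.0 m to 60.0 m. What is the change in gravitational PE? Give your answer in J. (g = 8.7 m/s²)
ΔPE = mgΔh = (9.0)(8.7)(39.0) = 3054 J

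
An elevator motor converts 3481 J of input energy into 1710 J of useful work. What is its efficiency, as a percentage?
η = W_out/W_in = 1710/3481 = 49.12%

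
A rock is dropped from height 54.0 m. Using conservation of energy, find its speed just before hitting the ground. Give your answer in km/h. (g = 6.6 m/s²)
mgh = ½mv² ⇒ v = √(2gh) = √(2·6.6·54.0) = 26.6983 m/s = 96.11 km/h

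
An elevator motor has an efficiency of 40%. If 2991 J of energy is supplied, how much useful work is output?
W_out = η·W_in = 0.4·2991 = 1196.4 J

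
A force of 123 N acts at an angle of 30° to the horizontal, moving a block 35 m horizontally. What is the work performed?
W = F·d·cosθ = (123)(35)cos(30°) = 3728 J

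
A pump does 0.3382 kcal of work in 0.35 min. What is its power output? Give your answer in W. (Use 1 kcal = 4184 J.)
Convert to SI: W = 1415.03 J, t = 21.0 s
P = W/t = 1415.03/21.0 = 67.38 W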